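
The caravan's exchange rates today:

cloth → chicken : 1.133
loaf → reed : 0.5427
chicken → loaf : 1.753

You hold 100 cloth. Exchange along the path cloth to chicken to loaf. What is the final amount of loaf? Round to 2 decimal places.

100 cloth × 1.133 = 113.3 chicken
113.3 chicken × 1.753 = 198.6149 loaf

198.61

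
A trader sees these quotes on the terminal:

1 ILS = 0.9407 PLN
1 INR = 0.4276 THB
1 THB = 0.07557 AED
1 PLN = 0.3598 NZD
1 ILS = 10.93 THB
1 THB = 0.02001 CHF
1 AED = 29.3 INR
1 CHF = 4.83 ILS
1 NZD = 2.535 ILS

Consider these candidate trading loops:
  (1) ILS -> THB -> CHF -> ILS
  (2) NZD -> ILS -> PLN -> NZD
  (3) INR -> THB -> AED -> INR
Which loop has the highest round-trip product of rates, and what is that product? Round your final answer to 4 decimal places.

1.0564

(1) 10.93 × 0.02001 × 4.83 = 1.05637
(2) 2.535 × 0.9407 × 0.3598 = 0.85801
(3) 0.4276 × 0.07557 × 29.3 = 0.94679
Highest is cycle (1) at 1.0564 (>1, arbitrage).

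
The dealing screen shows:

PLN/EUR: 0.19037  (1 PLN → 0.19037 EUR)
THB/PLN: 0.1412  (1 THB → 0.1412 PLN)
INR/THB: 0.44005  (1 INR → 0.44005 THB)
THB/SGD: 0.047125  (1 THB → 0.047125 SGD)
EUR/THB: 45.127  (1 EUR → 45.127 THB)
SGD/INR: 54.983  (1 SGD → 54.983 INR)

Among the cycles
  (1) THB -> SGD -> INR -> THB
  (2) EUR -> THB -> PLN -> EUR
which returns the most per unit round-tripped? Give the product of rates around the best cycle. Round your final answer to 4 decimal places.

(1) 0.047125 × 54.983 × 0.44005 = 1.14020
(2) 45.127 × 0.1412 × 0.19037 = 1.21302
Highest is cycle (2) at 1.2130 (>1, arbitrage).

1.2130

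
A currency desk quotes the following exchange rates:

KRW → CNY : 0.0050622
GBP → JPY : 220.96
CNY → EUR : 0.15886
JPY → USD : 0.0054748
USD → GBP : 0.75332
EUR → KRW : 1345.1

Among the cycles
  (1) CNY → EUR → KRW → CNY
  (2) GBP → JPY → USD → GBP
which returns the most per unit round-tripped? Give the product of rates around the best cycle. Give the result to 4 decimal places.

(1) 0.15886 × 1345.1 × 0.0050622 = 1.08170
(2) 220.96 × 0.0054748 × 0.75332 = 0.91130
Highest is cycle (1) at 1.0817 (>1, arbitrage).

1.0817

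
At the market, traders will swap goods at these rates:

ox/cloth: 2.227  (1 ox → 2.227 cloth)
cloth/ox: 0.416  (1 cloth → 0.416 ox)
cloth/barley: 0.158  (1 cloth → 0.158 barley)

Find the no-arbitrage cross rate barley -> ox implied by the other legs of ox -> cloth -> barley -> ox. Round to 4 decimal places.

Known legs of the cycle: 2.227 × 0.158 = 0.351866
For no arbitrage the full-cycle product must be 1, so the missing rate is 1 / 0.351866 ≈ 2.841991.

2.8420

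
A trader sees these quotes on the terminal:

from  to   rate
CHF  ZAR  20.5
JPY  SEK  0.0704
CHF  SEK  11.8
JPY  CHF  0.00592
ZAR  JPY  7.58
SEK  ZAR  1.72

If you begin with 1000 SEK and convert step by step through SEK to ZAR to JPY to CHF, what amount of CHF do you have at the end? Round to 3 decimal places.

1000 SEK × 1.72 = 1720 ZAR
1720 ZAR × 7.58 = 13037.6 JPY
13037.6 JPY × 0.00592 = 77.182592 CHF

77.183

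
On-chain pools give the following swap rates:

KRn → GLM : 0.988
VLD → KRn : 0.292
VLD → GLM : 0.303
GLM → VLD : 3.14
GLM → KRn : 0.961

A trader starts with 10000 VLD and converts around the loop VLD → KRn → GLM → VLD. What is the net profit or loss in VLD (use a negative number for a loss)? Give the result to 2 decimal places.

-941.23

10000 VLD × 0.292 = 2920 KRn
2920 KRn × 0.988 = 2884.96 GLM
2884.96 GLM × 3.14 = 9058.7744 VLD
Net change: 9058.7744 − 10000 = -941.2256 VLD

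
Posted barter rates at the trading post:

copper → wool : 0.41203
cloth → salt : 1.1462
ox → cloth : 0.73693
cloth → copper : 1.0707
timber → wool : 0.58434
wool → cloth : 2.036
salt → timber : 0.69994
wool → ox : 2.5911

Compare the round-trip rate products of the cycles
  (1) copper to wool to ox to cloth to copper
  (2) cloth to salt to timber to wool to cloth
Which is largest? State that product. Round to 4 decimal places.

0.9545

(1) 0.41203 × 2.5911 × 0.73693 × 1.0707 = 0.84238
(2) 1.1462 × 0.69994 × 0.58434 × 2.036 = 0.95448
Highest is cycle (2) at 0.9545 (≤1, no arbitrage).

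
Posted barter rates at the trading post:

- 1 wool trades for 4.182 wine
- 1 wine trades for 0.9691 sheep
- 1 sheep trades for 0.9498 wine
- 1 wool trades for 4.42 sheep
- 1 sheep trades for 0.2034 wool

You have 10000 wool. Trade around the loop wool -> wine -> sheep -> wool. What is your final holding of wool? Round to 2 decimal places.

8243.35

10000 wool × 4.182 = 41820 wine
41820 wine × 0.9691 = 40527.762 sheep
40527.762 sheep × 0.2034 = 8243.3467908 wool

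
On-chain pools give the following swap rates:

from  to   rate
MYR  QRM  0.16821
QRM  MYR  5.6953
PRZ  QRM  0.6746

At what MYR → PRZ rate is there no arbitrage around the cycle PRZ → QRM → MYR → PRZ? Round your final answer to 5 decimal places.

0.26028

Known legs of the cycle: 0.6746 × 5.6953 = 3.84204938
For no arbitrage the full-cycle product must be 1, so the missing rate is 1 / 3.84204938 ≈ 0.2602778.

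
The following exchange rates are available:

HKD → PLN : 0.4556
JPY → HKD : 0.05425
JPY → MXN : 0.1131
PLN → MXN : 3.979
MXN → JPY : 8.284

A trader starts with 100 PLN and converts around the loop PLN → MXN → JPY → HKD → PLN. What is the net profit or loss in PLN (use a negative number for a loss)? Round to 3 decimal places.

100 PLN × 3.979 = 397.9 MXN
397.9 MXN × 8.284 = 3296.2036 JPY
3296.2036 JPY × 0.05425 = 178.8190453 HKD
178.8190453 HKD × 0.4556 = 81.46995703868 PLN
Net change: 81.46995703868 − 100 = -18.53004296132 PLN

-18.530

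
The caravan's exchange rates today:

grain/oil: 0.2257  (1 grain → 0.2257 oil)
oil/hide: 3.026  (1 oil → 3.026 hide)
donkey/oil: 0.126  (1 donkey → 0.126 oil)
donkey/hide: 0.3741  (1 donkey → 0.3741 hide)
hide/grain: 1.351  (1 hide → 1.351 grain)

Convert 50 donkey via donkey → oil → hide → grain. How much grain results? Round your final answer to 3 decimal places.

25.755

50 donkey × 0.126 = 6.3 oil
6.3 oil × 3.026 = 19.0638 hide
19.0638 hide × 1.351 = 25.7551938 grain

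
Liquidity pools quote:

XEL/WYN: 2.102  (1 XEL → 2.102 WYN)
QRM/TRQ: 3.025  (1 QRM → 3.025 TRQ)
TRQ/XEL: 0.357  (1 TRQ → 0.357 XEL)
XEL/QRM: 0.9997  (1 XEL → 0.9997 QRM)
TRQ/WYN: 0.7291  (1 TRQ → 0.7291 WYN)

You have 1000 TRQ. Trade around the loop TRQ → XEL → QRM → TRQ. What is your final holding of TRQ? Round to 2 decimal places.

1000 TRQ × 0.357 = 357 XEL
357 XEL × 0.9997 = 356.8929 QRM
356.8929 QRM × 3.025 = 1079.6010225 TRQ

1079.60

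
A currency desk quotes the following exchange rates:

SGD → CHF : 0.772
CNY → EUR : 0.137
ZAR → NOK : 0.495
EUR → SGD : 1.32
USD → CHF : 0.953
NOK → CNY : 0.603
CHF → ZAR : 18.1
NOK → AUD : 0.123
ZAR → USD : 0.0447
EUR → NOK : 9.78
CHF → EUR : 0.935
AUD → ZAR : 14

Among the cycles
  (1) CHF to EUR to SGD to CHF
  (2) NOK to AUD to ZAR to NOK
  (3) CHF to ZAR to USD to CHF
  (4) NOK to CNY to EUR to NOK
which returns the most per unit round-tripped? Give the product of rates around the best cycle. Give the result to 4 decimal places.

(1) 0.935 × 1.32 × 0.772 = 0.95280
(2) 0.123 × 14 × 0.495 = 0.85239
(3) 18.1 × 0.0447 × 0.953 = 0.77104
(4) 0.603 × 0.137 × 9.78 = 0.80794
Highest is cycle (1) at 0.9528 (≤1, no arbitrage).

0.9528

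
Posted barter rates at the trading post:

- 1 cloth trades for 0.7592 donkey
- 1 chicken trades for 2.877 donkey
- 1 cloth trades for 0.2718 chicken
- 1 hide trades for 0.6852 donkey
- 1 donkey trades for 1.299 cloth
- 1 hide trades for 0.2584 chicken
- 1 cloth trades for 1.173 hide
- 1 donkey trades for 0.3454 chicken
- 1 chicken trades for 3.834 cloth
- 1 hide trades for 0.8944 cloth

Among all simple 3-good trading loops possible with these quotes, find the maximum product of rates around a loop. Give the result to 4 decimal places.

1.1621

chicken→cloth→hide→chicken: 3.834 × 1.173 × 0.2584 = 1.16210
hide→donkey→cloth→hide: 0.6852 × 1.299 × 1.173 = 1.04406
chicken→donkey→cloth→chicken: 2.877 × 1.299 × 0.2718 = 1.01578
chicken→cloth→donkey→chicken: 3.834 × 0.7592 × 0.3454 = 1.00538
Maximum is chicken→cloth→hide→chicken at 1.1621; arbitrage exists.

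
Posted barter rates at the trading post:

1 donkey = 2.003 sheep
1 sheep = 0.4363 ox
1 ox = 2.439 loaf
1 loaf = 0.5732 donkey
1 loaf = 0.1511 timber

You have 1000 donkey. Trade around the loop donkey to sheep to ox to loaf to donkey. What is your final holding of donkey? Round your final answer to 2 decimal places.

1221.76

1000 donkey × 2.003 = 2003 sheep
2003 sheep × 0.4363 = 873.9089 ox
873.9089 ox × 2.439 = 2131.4638071 loaf
2131.4638071 loaf × 0.5732 = 1221.75505422972 donkey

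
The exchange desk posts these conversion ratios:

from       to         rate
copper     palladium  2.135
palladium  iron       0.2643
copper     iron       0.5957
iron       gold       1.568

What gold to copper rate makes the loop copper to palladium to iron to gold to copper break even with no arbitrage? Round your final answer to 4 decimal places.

Known legs of the cycle: 2.135 × 0.2643 × 1.568 = 0.884791824
For no arbitrage the full-cycle product must be 1, so the missing rate is 1 / 0.884791824 ≈ 1.130209.

1.1302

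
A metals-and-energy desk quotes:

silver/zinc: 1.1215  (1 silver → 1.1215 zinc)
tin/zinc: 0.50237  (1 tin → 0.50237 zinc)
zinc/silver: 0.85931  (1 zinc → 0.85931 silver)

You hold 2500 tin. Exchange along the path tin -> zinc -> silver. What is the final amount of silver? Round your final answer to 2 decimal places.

1079.23

2500 tin × 0.50237 = 1255.925 zinc
1255.925 zinc × 0.85931 = 1079.22891175 silver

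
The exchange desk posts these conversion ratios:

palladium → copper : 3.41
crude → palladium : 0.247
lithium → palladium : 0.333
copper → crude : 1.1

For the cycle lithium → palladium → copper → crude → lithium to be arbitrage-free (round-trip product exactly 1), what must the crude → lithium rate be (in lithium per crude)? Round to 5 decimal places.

0.80059

Known legs of the cycle: 0.333 × 3.41 × 1.1 = 1.249083
For no arbitrage the full-cycle product must be 1, so the missing rate is 1 / 1.249083 ≈ 0.8005873.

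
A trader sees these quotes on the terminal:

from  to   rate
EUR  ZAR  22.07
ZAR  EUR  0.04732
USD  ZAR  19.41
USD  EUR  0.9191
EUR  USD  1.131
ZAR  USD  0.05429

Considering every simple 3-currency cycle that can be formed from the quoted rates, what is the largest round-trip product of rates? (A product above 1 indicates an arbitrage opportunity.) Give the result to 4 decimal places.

EUR→ZAR→USD→EUR: 22.07 × 0.05429 × 0.9191 = 1.10125
EUR→USD→ZAR→EUR: 1.131 × 19.41 × 0.04732 = 1.03880
Maximum is EUR→ZAR→USD→EUR at 1.1012; arbitrage exists.

1.1012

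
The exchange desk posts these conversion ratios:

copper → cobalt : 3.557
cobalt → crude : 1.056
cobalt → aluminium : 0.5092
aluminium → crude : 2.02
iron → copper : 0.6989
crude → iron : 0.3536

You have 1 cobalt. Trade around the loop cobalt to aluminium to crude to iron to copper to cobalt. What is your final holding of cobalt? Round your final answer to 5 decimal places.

1 cobalt × 0.5092 = 0.5092 aluminium
0.5092 aluminium × 2.02 = 1.028584 crude
1.028584 crude × 0.3536 = 0.3637073024 iron
0.3637073024 iron × 0.6989 = 0.25419503364736 copper
0.25419503364736 copper × 3.557 = 0.90417173468365952 cobalt

0.90417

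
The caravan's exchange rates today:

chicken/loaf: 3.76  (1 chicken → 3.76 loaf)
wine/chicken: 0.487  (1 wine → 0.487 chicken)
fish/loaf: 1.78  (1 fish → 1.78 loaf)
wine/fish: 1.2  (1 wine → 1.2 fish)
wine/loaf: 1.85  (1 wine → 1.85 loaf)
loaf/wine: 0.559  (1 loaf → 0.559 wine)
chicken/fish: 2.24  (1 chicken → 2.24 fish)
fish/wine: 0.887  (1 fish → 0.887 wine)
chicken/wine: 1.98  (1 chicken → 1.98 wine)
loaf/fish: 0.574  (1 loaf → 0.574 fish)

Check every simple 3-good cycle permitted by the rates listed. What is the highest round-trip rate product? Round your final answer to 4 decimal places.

1.1940

loaf→wine→fish→loaf: 0.559 × 1.2 × 1.78 = 1.19402
chicken→loaf→wine→chicken: 3.76 × 0.559 × 0.487 = 1.02360
chicken→fish→wine→chicken: 2.24 × 0.887 × 0.487 = 0.96761
loaf→fish→wine→loaf: 0.574 × 0.887 × 1.85 = 0.94191
Maximum is loaf→wine→fish→loaf at 1.1940; arbitrage exists.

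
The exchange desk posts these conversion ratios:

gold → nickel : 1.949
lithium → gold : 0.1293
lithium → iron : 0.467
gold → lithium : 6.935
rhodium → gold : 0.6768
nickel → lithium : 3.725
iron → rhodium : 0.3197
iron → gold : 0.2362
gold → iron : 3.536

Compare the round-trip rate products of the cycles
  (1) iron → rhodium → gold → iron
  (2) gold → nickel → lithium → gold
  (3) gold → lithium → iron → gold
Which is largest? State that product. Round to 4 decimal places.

(1) 0.3197 × 0.6768 × 3.536 = 0.76509
(2) 1.949 × 3.725 × 0.1293 = 0.93872
(3) 6.935 × 0.467 × 0.2362 = 0.76497
Highest is cycle (2) at 0.9387 (≤1, no arbitrage).

0.9387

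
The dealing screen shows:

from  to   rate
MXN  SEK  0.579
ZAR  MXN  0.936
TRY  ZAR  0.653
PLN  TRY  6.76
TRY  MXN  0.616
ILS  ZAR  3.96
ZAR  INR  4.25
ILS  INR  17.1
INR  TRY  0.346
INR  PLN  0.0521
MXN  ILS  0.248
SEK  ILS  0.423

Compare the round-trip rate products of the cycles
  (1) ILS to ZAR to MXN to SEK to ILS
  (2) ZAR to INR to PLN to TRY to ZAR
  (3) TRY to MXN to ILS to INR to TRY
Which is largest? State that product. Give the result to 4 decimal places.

(1) 3.96 × 0.936 × 0.579 × 0.423 = 0.90780
(2) 4.25 × 0.0521 × 6.76 × 0.653 = 0.97743
(3) 0.616 × 0.248 × 17.1 × 0.346 = 0.90387
Highest is cycle (2) at 0.9774 (≤1, no arbitrage).

0.9774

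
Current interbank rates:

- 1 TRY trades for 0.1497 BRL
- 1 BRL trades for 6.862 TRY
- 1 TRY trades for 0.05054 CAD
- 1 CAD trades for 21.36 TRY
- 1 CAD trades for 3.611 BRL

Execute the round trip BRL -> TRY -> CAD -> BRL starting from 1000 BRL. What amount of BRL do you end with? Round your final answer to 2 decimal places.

1252.31

1000 BRL × 6.862 = 6862 TRY
6862 TRY × 0.05054 = 346.80548 CAD
346.80548 CAD × 3.611 = 1252.31458828 BRL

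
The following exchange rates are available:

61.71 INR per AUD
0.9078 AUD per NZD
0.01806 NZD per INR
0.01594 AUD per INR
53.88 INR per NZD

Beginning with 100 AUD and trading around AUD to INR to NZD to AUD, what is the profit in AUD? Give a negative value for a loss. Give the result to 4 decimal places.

100 AUD × 61.71 = 6171 INR
6171 INR × 0.01806 = 111.44826 NZD
111.44826 NZD × 0.9078 = 101.172730428 AUD
Net change: 101.172730428 − 100 = 1.172730428 AUD

1.1727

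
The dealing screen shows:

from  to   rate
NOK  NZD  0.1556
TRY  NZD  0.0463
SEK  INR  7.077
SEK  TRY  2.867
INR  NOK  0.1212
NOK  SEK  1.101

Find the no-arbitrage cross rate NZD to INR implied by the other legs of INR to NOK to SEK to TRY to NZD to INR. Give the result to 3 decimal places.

Known legs of the cycle: 0.1212 × 1.101 × 2.867 × 0.0463 = 0.01771326511452
For no arbitrage the full-cycle product must be 1, so the missing rate is 1 / 0.01771326511452 ≈ 56.45487.

56.455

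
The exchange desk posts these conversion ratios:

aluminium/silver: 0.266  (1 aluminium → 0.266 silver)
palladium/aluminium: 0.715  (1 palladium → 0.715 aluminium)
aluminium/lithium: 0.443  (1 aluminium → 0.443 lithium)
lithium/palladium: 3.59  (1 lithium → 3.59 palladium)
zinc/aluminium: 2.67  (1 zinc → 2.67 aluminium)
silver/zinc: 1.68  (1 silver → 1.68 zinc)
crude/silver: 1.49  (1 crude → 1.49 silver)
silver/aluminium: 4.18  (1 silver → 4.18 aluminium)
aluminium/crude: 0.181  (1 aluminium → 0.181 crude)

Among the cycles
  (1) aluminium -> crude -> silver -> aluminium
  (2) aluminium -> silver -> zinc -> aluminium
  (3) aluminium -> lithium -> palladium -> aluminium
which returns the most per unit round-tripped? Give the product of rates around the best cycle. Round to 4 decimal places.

(1) 0.181 × 1.49 × 4.18 = 1.12730
(2) 0.266 × 1.68 × 2.67 = 1.19317
(3) 0.443 × 3.59 × 0.715 = 1.13711
Highest is cycle (2) at 1.1932 (>1, arbitrage).

1.1932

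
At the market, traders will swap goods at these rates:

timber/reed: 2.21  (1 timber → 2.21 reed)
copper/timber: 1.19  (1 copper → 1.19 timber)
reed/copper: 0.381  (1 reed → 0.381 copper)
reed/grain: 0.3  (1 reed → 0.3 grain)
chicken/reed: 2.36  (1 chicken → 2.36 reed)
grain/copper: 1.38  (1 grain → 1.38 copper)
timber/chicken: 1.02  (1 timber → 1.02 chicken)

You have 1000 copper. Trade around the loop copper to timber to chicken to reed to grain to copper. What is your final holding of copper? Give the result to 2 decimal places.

1000 copper × 1.19 = 1190 timber
1190 timber × 1.02 = 1213.8 chicken
1213.8 chicken × 2.36 = 2864.568 reed
2864.568 reed × 0.3 = 859.3704 grain
859.3704 grain × 1.38 = 1185.931152 copper

1185.93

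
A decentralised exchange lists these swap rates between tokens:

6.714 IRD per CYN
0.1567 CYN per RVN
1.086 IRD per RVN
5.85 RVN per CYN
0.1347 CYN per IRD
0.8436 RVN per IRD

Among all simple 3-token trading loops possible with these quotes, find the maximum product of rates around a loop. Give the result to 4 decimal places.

CYN→IRD→RVN→CYN: 6.714 × 0.8436 × 0.1567 = 0.88754
CYN→RVN→IRD→CYN: 5.85 × 1.086 × 0.1347 = 0.85576
Maximum is CYN→IRD→RVN→CYN at 0.8875; no arbitrage — every cycle loses value.

0.8875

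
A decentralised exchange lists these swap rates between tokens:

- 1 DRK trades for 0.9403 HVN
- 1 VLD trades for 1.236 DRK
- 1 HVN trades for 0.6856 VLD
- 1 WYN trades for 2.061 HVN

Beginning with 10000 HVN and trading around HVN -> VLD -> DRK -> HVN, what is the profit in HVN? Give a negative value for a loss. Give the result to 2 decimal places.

10000 HVN × 0.6856 = 6856 VLD
6856 VLD × 1.236 = 8474.016 DRK
8474.016 DRK × 0.9403 = 7968.1172448 HVN
Net change: 7968.1172448 − 10000 = -2031.8827552 HVN

-2031.88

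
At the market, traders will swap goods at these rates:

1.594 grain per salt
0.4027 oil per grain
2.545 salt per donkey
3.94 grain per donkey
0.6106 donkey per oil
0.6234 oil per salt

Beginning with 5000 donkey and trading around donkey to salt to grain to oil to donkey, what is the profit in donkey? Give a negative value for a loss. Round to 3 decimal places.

5000 donkey × 2.545 = 12725 salt
12725 salt × 1.594 = 20283.65 grain
20283.65 grain × 0.4027 = 8168.225855 oil
8168.225855 oil × 0.6106 = 4987.518707063 donkey
Net change: 4987.518707063 − 5000 = -12.481292937 donkey

-12.481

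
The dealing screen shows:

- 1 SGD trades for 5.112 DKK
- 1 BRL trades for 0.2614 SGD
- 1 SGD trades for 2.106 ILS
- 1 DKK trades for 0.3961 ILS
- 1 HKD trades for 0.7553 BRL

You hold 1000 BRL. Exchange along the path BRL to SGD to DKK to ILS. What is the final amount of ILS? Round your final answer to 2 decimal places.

1000 BRL × 0.2614 = 261.4 SGD
261.4 SGD × 5.112 = 1336.2768 DKK
1336.2768 DKK × 0.3961 = 529.29924048 ILS

529.30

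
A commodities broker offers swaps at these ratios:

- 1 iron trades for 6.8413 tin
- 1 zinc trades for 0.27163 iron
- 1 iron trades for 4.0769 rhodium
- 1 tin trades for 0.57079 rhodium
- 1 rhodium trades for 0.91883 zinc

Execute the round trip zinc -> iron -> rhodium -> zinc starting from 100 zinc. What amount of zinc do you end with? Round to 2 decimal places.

100 zinc × 0.27163 = 27.163 iron
27.163 iron × 4.0769 = 110.7408347 rhodium
110.7408347 rhodium × 0.91883 = 101.752001147401 zinc

101.75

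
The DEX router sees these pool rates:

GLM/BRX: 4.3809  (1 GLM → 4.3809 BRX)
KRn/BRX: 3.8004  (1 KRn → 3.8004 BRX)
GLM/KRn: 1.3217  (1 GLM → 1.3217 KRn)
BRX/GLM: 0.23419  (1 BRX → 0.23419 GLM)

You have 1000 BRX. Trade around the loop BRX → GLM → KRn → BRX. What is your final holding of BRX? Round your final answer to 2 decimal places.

1176.33

1000 BRX × 0.23419 = 234.19 GLM
234.19 GLM × 1.3217 = 309.528923 KRn
309.528923 KRn × 3.8004 = 1176.3337189692 BRX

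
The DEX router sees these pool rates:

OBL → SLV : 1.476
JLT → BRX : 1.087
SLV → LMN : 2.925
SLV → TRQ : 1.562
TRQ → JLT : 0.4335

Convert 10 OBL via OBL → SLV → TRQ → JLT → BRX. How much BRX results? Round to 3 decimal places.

10.864

10 OBL × 1.476 = 14.76 SLV
14.76 SLV × 1.562 = 23.05512 TRQ
23.05512 TRQ × 0.4335 = 9.99439452 JLT
9.99439452 JLT × 1.087 = 10.86390684324 BRX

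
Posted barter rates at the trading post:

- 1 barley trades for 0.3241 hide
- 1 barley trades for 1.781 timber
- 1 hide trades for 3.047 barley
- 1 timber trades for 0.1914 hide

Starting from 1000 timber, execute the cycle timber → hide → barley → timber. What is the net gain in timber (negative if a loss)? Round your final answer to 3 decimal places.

38.672

1000 timber × 0.1914 = 191.4 hide
191.4 hide × 3.047 = 583.1958 barley
583.1958 barley × 1.781 = 1038.6717198 timber
Net change: 1038.6717198 − 1000 = 38.6717198 timber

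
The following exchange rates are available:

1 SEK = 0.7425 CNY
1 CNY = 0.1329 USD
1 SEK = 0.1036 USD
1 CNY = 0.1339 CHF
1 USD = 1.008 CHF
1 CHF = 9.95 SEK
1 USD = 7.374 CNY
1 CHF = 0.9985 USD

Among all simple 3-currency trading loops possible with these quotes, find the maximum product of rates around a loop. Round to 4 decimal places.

CHF→SEK→USD→CHF: 9.95 × 0.1036 × 1.008 = 1.03907
CHF→SEK→CNY→CHF: 9.95 × 0.7425 × 0.1339 = 0.98924
CHF→USD→CNY→CHF: 0.9985 × 7.374 × 0.1339 = 0.98590
Maximum is CHF→SEK→USD→CHF at 1.0391; arbitrage exists.

1.0391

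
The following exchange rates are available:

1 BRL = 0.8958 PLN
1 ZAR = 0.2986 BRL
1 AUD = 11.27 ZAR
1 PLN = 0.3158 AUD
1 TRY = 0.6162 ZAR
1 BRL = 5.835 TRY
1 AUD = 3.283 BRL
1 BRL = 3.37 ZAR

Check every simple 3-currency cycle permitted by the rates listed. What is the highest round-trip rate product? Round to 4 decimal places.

1.0736

ZAR→BRL→TRY→ZAR: 0.2986 × 5.835 × 0.6162 = 1.07362
BRL→PLN→AUD→BRL: 0.8958 × 0.3158 × 3.283 = 0.92874
Maximum is ZAR→BRL→TRY→ZAR at 1.0736; arbitrage exists.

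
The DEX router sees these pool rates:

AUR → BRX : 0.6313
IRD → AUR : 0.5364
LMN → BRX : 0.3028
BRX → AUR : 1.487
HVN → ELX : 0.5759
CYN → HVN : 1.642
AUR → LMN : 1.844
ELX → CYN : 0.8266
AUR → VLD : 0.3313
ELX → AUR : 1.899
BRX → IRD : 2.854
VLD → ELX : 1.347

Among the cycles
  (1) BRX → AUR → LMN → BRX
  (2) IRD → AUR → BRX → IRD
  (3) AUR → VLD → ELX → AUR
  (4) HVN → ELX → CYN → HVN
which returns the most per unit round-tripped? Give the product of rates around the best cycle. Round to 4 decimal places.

0.9664

(1) 1.487 × 1.844 × 0.3028 = 0.83029
(2) 0.5364 × 0.6313 × 2.854 = 0.96645
(3) 0.3313 × 1.347 × 1.899 = 0.84745
(4) 0.5759 × 0.8266 × 1.642 = 0.78166
Highest is cycle (2) at 0.9664 (≤1, no arbitrage).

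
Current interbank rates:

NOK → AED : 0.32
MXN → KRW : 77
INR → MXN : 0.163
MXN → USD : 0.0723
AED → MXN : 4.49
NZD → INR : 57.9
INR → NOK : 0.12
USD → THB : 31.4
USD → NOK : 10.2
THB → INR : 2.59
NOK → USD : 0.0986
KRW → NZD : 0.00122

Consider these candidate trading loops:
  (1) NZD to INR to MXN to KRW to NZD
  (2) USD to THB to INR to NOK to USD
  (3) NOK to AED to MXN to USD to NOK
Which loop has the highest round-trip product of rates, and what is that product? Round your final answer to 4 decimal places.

(1) 57.9 × 0.163 × 77 × 0.00122 = 0.88658
(2) 31.4 × 2.59 × 0.12 × 0.0986 = 0.96225
(3) 0.32 × 4.49 × 0.0723 × 10.2 = 1.05958
Highest is cycle (3) at 1.0596 (>1, arbitrage).

1.0596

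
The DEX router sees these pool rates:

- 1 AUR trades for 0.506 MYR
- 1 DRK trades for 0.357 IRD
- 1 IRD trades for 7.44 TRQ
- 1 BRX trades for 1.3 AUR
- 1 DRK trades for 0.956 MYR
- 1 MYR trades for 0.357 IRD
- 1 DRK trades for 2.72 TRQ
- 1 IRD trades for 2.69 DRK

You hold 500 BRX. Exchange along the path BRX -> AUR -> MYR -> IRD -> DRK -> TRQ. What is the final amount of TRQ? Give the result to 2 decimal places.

859.12

500 BRX × 1.3 = 650 AUR
650 AUR × 0.506 = 328.9 MYR
328.9 MYR × 0.357 = 117.4173 IRD
117.4173 IRD × 2.69 = 315.852537 DRK
315.852537 DRK × 2.72 = 859.11890064 TRQ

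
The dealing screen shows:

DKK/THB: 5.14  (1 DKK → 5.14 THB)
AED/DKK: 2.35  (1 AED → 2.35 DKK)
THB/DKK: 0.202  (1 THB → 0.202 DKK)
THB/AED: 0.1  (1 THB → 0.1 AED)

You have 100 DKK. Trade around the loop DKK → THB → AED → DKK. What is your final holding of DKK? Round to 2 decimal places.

100 DKK × 5.14 = 514 THB
514 THB × 0.1 = 51.4 AED
51.4 AED × 2.35 = 120.79 DKK

120.79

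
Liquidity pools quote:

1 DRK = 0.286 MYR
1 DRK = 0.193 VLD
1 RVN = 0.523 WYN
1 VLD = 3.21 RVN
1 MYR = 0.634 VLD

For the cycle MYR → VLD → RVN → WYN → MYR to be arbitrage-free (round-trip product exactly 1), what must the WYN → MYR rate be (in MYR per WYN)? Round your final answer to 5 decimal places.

0.93952

Known legs of the cycle: 0.634 × 3.21 × 0.523 = 1.06437822
For no arbitrage the full-cycle product must be 1, so the missing rate is 1 / 1.06437822 ≈ 0.9395157.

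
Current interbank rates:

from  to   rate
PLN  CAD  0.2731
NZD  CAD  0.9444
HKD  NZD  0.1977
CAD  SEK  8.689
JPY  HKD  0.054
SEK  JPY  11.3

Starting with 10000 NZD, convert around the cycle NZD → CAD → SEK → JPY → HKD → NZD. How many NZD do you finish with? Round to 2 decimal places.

10000 NZD × 0.9444 = 9444 CAD
9444 CAD × 8.689 = 82058.916 SEK
82058.916 SEK × 11.3 = 927265.7508 JPY
927265.7508 JPY × 0.054 = 50072.3505432 HKD
50072.3505432 HKD × 0.1977 = 9899.30370239064 NZD

9899.30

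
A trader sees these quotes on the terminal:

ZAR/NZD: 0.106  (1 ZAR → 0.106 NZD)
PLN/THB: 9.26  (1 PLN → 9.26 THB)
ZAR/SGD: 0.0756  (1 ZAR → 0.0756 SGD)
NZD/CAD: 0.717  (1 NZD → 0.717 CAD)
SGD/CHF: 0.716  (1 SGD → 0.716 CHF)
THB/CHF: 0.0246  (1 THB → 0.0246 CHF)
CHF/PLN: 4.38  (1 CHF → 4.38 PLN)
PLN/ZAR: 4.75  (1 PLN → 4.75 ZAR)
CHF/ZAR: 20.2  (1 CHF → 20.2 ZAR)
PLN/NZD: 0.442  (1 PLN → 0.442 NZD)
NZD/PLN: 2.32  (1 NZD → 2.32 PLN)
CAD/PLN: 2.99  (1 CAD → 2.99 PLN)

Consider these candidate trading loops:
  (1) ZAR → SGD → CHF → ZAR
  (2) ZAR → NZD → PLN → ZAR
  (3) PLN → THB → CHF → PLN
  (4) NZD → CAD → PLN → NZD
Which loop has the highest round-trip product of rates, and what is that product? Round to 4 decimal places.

(1) 0.0756 × 0.716 × 20.2 = 1.09342
(2) 0.106 × 2.32 × 4.75 = 1.16812
(3) 9.26 × 0.0246 × 4.38 = 0.99775
(4) 0.717 × 2.99 × 0.442 = 0.94757
Highest is cycle (2) at 1.1681 (>1, arbitrage).

1.1681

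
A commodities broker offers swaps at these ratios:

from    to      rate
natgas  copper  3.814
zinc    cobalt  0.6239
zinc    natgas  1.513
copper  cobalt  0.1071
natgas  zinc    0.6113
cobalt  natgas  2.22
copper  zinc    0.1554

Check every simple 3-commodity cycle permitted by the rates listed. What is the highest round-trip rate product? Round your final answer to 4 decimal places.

cobalt→natgas→copper→cobalt: 2.22 × 3.814 × 0.1071 = 0.90682
copper→zinc→natgas→copper: 0.1554 × 1.513 × 3.814 = 0.89675
cobalt→natgas→zinc→cobalt: 2.22 × 0.6113 × 0.6239 = 0.84669
Maximum is cobalt→natgas→copper→cobalt at 0.9068; no arbitrage — every cycle loses value.

0.9068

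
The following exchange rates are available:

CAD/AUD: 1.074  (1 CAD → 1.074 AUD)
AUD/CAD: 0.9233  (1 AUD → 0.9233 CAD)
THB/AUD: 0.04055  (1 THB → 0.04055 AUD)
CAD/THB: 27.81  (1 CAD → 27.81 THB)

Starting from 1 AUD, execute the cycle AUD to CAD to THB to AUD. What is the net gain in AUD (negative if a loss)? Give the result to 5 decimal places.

1 AUD × 0.9233 = 0.9233 CAD
0.9233 CAD × 27.81 = 25.676973 THB
25.676973 THB × 0.04055 = 1.04120125515 AUD
Net change: 1.04120125515 − 1 = 0.04120125515 AUD

0.04120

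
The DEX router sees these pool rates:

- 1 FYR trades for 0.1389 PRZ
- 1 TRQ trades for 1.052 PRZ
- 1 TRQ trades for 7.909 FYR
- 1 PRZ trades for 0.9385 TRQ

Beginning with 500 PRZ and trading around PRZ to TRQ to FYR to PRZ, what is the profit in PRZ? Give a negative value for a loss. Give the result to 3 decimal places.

15.499

500 PRZ × 0.9385 = 469.25 TRQ
469.25 TRQ × 7.909 = 3711.29825 FYR
3711.29825 FYR × 0.1389 = 515.499326925 PRZ
Net change: 515.499326925 − 500 = 15.499326925 PRZ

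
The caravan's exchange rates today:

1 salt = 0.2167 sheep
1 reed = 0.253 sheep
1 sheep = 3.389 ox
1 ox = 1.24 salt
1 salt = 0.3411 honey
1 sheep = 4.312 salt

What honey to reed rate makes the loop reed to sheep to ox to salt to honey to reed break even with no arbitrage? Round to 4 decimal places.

2.7574

Known legs of the cycle: 0.253 × 3.389 × 1.24 × 0.3411 = 0.362656523988
For no arbitrage the full-cycle product must be 1, so the missing rate is 1 / 0.362656523988 ≈ 2.757430.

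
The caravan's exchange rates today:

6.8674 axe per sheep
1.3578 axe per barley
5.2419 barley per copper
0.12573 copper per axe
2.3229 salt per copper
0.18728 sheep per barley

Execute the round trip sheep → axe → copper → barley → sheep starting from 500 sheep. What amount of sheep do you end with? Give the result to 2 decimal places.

500 sheep × 6.8674 = 3433.7 axe
3433.7 axe × 0.12573 = 431.719101 copper
431.719101 copper × 5.2419 = 2263.0283555319 barley
2263.0283555319 barley × 0.18728 = 423.819950424014232 sheep

423.82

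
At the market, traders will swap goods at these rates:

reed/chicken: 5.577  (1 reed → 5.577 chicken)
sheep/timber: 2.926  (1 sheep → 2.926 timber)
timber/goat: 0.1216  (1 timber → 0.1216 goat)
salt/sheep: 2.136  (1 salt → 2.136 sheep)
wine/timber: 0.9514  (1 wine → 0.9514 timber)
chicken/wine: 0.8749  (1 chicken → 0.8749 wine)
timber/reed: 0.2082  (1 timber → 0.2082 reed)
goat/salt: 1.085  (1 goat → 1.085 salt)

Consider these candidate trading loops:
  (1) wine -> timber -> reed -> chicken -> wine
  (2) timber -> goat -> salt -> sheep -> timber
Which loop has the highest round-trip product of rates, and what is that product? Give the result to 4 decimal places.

(1) 0.9514 × 0.2082 × 5.577 × 0.8749 = 0.96650
(2) 0.1216 × 1.085 × 2.136 × 2.926 = 0.82459
Highest is cycle (1) at 0.9665 (≤1, no arbitrage).

0.9665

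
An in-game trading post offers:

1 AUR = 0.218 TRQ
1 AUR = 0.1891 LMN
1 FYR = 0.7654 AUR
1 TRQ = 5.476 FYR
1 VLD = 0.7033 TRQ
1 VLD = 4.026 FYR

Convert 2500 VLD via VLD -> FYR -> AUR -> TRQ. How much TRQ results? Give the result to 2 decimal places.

1679.42

2500 VLD × 4.026 = 10065 FYR
10065 FYR × 0.7654 = 7703.751 AUR
7703.751 AUR × 0.218 = 1679.417718 TRQ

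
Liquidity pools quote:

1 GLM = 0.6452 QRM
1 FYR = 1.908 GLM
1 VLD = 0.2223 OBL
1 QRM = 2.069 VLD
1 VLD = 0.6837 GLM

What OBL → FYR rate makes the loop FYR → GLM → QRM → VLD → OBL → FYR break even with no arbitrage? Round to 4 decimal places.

1.7661

Known legs of the cycle: 1.908 × 0.6452 × 2.069 × 0.2223 = 0.56620367314992
For no arbitrage the full-cycle product must be 1, so the missing rate is 1 / 0.56620367314992 ≈ 1.766149.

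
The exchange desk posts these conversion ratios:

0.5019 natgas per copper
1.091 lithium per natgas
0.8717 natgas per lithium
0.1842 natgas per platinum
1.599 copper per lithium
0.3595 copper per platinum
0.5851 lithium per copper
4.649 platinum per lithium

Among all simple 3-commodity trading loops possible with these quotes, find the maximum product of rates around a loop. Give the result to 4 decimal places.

platinum→copper→lithium→platinum: 0.3595 × 0.5851 × 4.649 = 0.97789
platinum→natgas→lithium→platinum: 0.1842 × 1.091 × 4.649 = 0.93427
lithium→copper→natgas→lithium: 1.599 × 0.5019 × 1.091 = 0.87557
Maximum is platinum→copper→lithium→platinum at 0.9779; no arbitrage — every cycle loses value.

0.9779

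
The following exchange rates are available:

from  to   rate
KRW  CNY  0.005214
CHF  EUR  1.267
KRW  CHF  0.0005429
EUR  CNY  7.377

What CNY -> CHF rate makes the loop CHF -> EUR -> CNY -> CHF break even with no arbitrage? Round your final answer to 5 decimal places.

Known legs of the cycle: 1.267 × 7.377 = 9.346659
For no arbitrage the full-cycle product must be 1, so the missing rate is 1 / 9.346659 ≈ 0.1069901.

0.10699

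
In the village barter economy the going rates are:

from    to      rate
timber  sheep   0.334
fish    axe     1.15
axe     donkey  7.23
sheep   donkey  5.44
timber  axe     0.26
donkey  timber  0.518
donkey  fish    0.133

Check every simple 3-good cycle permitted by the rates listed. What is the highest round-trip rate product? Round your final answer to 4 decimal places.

donkey→fish→axe→donkey: 0.133 × 1.15 × 7.23 = 1.10583
donkey→timber→axe→donkey: 0.518 × 0.26 × 7.23 = 0.97374
donkey→timber→sheep→donkey: 0.518 × 0.334 × 5.44 = 0.94119
Maximum is donkey→fish→axe→donkey at 1.1058; arbitrage exists.

1.1058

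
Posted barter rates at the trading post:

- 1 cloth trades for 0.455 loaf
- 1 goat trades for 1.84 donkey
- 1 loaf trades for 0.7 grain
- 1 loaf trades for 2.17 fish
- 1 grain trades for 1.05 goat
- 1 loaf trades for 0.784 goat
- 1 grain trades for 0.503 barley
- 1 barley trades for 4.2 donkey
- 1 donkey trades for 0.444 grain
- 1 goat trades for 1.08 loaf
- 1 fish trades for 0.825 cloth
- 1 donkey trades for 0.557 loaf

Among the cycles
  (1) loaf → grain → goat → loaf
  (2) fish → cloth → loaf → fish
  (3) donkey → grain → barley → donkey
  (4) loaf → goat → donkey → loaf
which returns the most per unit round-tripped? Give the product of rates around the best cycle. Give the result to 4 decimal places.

(1) 0.7 × 1.05 × 1.08 = 0.79380
(2) 0.825 × 0.455 × 2.17 = 0.81456
(3) 0.444 × 0.503 × 4.2 = 0.93799
(4) 0.784 × 1.84 × 0.557 = 0.80351
Highest is cycle (3) at 0.9380 (≤1, no arbitrage).

0.9380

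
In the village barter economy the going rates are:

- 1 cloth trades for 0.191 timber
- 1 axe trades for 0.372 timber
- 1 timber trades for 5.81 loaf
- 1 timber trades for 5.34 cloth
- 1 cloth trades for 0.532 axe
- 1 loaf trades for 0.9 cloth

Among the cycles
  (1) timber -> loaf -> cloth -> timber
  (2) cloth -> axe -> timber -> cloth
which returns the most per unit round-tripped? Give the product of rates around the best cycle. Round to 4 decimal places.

1.0568

(1) 5.81 × 0.9 × 0.191 = 0.99874
(2) 0.532 × 0.372 × 5.34 = 1.05681
Highest is cycle (2) at 1.0568 (>1, arbitrage).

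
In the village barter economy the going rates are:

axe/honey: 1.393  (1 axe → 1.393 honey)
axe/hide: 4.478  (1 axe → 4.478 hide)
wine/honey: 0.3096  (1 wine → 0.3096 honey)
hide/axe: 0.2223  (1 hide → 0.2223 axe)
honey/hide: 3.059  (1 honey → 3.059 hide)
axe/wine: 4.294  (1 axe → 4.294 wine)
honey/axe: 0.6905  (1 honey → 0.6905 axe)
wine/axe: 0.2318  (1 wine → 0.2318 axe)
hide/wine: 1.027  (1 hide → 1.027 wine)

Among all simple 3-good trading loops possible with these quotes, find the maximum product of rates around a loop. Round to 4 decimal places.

wine→axe→hide→wine: 0.2318 × 4.478 × 1.027 = 1.06603
wine→honey→hide→wine: 0.3096 × 3.059 × 1.027 = 0.97264
honey→hide→axe→honey: 3.059 × 0.2223 × 1.393 = 0.94726
wine→honey→axe→wine: 0.3096 × 0.6905 × 4.294 = 0.91797
Maximum is wine→axe→hide→wine at 1.0660; arbitrage exists.

1.0660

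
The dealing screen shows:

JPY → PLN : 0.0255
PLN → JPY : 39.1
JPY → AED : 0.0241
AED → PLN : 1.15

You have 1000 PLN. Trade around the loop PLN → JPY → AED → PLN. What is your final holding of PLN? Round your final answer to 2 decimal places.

1083.66

1000 PLN × 39.1 = 39100 JPY
39100 JPY × 0.0241 = 942.31 AED
942.31 AED × 1.15 = 1083.6565 PLN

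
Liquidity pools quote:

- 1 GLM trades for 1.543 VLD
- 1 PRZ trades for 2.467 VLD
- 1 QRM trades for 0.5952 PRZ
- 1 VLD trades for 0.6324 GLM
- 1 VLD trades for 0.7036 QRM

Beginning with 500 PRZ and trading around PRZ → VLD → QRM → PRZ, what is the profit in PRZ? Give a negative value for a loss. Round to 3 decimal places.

16.568

500 PRZ × 2.467 = 1233.5 VLD
1233.5 VLD × 0.7036 = 867.8906 QRM
867.8906 QRM × 0.5952 = 516.56848512 PRZ
Net change: 516.56848512 − 500 = 16.56848512 PRZ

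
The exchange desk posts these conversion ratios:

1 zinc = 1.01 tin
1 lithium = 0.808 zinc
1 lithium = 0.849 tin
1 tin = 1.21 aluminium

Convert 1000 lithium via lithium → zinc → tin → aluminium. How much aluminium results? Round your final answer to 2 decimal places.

1000 lithium × 0.808 = 808 zinc
808 zinc × 1.01 = 816.08 tin
816.08 tin × 1.21 = 987.4568 aluminium

987.46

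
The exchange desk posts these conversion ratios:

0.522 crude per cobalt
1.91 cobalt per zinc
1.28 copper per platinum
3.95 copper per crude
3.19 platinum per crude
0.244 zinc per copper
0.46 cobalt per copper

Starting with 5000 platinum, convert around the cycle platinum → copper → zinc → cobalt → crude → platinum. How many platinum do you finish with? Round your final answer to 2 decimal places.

5000 platinum × 1.28 = 6400 copper
6400 copper × 0.244 = 1561.6 zinc
1561.6 zinc × 1.91 = 2982.656 cobalt
2982.656 cobalt × 0.522 = 1556.946432 crude
1556.946432 crude × 3.19 = 4966.65911808 platinum

4966.66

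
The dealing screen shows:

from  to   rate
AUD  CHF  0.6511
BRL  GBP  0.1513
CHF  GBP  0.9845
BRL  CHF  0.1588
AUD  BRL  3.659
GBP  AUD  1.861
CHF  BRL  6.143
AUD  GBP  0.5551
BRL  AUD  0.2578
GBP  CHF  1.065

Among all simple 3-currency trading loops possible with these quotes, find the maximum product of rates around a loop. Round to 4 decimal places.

CHF→GBP→AUD→CHF: 0.9845 × 1.861 × 0.6511 = 1.19292
BRL→AUD→CHF→BRL: 0.2578 × 0.6511 × 6.143 = 1.03112
BRL→GBP→AUD→BRL: 0.1513 × 1.861 × 3.659 = 1.03026
BRL→GBP→CHF→BRL: 0.1513 × 1.065 × 6.143 = 0.98985
Maximum is CHF→GBP→AUD→CHF at 1.1929; arbitrage exists.

1.1929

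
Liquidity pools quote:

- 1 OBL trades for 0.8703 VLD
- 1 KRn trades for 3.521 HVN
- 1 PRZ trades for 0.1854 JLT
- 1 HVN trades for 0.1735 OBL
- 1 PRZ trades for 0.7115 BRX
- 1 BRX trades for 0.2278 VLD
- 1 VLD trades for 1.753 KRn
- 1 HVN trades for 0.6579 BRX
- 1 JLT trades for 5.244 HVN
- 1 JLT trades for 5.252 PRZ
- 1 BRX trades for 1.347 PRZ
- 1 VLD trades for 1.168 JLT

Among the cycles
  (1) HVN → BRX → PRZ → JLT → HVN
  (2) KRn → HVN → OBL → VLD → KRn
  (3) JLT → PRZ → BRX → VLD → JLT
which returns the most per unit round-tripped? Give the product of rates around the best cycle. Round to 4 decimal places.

0.9943

(1) 0.6579 × 1.347 × 0.1854 × 5.244 = 0.86159
(2) 3.521 × 0.1735 × 0.8703 × 1.753 = 0.93200
(3) 5.252 × 0.7115 × 0.2278 × 1.168 = 0.99425
Highest is cycle (3) at 0.9943 (≤1, no arbitrage).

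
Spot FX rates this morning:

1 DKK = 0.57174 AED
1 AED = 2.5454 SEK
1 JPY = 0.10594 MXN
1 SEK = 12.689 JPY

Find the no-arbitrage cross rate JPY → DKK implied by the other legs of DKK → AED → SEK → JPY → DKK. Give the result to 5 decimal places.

Known legs of the cycle: 0.57174 × 2.5454 × 12.689 = 18.466390472244
For no arbitrage the full-cycle product must be 1, so the missing rate is 1 / 18.466390472244 ≈ 0.0541524.

0.05415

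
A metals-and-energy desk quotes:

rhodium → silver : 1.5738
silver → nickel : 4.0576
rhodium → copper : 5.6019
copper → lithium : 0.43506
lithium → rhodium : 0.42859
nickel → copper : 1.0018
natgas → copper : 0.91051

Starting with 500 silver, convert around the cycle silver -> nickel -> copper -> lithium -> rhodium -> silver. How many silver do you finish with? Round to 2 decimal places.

500 silver × 4.0576 = 2028.8 nickel
2028.8 nickel × 1.0018 = 2032.45184 copper
2032.45184 copper × 0.43506 = 884.2384975104 lithium
884.2384975104 lithium × 0.42859 = 378.975777647982336 rhodium
378.975777647982336 rhodium × 1.5738 = 596.4320788623946003968 silver

596.43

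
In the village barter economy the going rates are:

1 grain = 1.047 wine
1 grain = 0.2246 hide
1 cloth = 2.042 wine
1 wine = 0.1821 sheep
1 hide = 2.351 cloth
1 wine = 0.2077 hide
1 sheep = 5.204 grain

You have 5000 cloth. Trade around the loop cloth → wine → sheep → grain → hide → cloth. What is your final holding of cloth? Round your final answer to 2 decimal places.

5108.99

5000 cloth × 2.042 = 10210 wine
10210 wine × 0.1821 = 1859.241 sheep
1859.241 sheep × 5.204 = 9675.490164 grain
9675.490164 grain × 0.2246 = 2173.1150908344 hide
2173.1150908344 hide × 2.351 = 5108.9935785516744 cloth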